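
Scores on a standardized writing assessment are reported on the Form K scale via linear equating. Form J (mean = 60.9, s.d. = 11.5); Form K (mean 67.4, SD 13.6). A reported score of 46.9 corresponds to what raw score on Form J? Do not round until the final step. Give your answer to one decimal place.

Invert y = (SD_Y/SD_X)(x − M_X) + M_Y:
x = (SD_X/SD_Y)(y − M_Y) + M_X = (11.5/13.6)(46.9 − 67.4) + 60.9
x = 0.845588 × -20.500 + 60.9 = 43.6

43.6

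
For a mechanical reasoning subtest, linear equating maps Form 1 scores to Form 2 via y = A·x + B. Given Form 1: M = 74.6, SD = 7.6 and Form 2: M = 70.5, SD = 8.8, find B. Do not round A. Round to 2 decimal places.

-15.88

A = SD_Y / SD_X = 8.8 / 7.6 = 1.157895
B = M_Y − A·M_X = 70.5 − 1.157895 × 74.6 = -15.88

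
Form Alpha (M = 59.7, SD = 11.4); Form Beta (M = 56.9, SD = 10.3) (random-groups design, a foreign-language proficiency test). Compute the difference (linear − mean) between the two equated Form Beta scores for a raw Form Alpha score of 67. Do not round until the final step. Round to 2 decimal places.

-0.70

Mean-equated: 67 + (56.9 − 59.7) = 64.20
Linear-equated: (10.3/11.4)(67 − 59.7) + 56.9 = 63.496
Difference = 63.496 − 64.20 = -0.70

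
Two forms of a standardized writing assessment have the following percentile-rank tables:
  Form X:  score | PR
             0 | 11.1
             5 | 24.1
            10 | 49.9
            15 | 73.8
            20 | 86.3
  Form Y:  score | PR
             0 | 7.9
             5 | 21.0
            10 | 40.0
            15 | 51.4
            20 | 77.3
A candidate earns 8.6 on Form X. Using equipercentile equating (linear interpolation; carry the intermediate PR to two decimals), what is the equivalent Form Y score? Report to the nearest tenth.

11.2

PR of 8.6 on Form X: 24.1 + (8.6 − 5)/(10 − 5) × (49.9 − 24.1) = 42.68
On Form Y, PR 42.68 falls between score 10 (PR 40.0) and 15 (PR 51.4).
Interpolate: 10 + (42.68 − 40.0)/(51.4 − 40.0) × (15 − 10) = 11.2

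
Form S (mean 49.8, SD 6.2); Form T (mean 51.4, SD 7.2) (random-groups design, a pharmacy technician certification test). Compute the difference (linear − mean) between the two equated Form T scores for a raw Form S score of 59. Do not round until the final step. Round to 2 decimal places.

Mean-equated: 59 + (51.4 − 49.8) = 60.60
Linear-equated: (7.2/6.2)(59 − 49.8) + 51.4 = 62.084
Difference = 62.084 − 60.60 = 1.48

1.48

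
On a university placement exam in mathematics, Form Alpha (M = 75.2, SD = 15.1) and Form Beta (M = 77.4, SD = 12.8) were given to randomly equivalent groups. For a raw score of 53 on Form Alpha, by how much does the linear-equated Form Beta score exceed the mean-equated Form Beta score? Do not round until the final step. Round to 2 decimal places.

3.38

Mean-equated: 53 + (77.4 − 75.2) = 55.20
Linear-equated: (12.8/15.1)(53 − 75.2) + 77.4 = 58.581
Difference = 58.581 − 55.20 = 3.38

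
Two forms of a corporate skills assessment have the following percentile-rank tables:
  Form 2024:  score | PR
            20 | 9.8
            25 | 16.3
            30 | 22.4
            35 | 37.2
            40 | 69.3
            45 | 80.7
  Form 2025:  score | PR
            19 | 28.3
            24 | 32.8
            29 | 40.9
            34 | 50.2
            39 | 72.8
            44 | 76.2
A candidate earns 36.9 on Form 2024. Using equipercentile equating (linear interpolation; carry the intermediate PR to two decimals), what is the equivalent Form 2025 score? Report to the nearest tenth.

PR of 36.9 on Form 2024: 37.2 + (36.9 − 35)/(40 − 35) × (69.3 − 37.2) = 49.40
On Form 2025, PR 49.40 falls between score 29 (PR 40.9) and 34 (PR 50.2).
Interpolate: 29 + (49.40 − 40.9)/(50.2 − 40.9) × (34 − 29) = 33.6

33.6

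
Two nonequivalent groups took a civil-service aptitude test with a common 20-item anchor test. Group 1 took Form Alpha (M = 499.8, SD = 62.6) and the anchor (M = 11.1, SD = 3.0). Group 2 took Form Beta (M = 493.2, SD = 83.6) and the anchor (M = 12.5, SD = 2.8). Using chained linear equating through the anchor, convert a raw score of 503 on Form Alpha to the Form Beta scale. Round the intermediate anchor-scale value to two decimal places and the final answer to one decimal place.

Form Alpha → anchor (Group 1): v = (3.0/62.6)(503 − 499.8) + 11.1 = 11.25
anchor → Form Beta (Group 2): y = (83.6/2.8)(11.25 − 12.5) + 493.2 = 455.9

455.9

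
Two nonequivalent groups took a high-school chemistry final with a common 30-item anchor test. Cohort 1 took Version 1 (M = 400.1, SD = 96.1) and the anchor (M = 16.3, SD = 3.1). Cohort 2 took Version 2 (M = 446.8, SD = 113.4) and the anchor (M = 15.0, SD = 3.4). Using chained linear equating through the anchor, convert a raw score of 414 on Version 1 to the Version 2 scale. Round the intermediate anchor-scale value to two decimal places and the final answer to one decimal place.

Version 1 → anchor (Cohort 1): v = (3.1/96.1)(414 − 400.1) + 16.3 = 16.75
anchor → Version 2 (Cohort 2): y = (113.4/3.4)(16.75 − 15.0) + 446.8 = 505.2

505.2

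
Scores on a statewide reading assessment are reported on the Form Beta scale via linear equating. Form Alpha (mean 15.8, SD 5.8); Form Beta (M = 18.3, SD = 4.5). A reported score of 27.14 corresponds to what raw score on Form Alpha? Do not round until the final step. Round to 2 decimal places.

Invert y = (SD_Y/SD_X)(x − M_X) + M_Y:
x = (SD_X/SD_Y)(y − M_Y) + M_X = (5.8/4.5)(27.14 − 18.3) + 15.8
x = 1.288889 × 8.840 + 15.8 = 27.19

27.19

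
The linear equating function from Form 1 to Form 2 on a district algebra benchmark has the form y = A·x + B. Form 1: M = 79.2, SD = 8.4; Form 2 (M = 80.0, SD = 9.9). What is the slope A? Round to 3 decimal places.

1.179

A = SD_Y / SD_X = 9.9 / 8.4 = 1.179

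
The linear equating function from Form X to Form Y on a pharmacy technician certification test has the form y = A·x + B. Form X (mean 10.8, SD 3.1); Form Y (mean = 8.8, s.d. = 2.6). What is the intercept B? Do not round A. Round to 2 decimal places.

A = SD_Y / SD_X = 2.6 / 3.1 = 0.838710
B = M_Y − A·M_X = 8.8 − 0.838710 × 10.8 = -0.26

-0.26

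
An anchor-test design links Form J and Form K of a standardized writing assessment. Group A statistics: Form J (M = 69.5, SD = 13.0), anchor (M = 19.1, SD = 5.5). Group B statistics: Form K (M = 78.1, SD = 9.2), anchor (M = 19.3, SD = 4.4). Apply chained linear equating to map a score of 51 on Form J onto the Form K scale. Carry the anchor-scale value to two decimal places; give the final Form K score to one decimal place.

Form J → anchor (Group A): v = (5.5/13.0)(51 − 69.5) + 19.1 = 11.27
anchor → Form K (Group B): y = (9.2/4.4)(11.27 − 19.3) + 78.1 = 61.3

61.3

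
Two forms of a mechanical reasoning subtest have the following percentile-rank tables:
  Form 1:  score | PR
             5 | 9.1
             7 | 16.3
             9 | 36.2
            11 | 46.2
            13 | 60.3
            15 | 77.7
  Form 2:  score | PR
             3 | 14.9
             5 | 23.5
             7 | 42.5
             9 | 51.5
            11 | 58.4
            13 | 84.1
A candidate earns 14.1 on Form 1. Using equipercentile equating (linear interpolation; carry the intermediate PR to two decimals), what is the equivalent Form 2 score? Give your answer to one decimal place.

PR of 14.1 on Form 1: 60.3 + (14.1 − 13)/(15 − 13) × (77.7 − 60.3) = 69.87
On Form 2, PR 69.87 falls between score 11 (PR 58.4) and 13 (PR 84.1).
Interpolate: 11 + (69.87 − 58.4)/(84.1 − 58.4) × (13 − 11) = 11.9

11.9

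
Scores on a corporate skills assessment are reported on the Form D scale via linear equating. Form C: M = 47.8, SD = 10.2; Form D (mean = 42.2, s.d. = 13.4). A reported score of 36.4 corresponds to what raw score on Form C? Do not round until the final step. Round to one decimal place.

Invert y = (SD_Y/SD_X)(x − M_X) + M_Y:
x = (SD_X/SD_Y)(y − M_Y) + M_X = (10.2/13.4)(36.4 − 42.2) + 47.8
x = 0.761194 × -5.800 + 47.8 = 43.4

43.4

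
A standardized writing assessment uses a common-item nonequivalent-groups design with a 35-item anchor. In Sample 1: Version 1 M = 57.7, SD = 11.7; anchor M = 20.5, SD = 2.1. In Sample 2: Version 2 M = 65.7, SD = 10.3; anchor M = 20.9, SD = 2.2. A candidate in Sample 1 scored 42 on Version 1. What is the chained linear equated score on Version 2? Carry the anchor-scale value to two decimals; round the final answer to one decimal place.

Version 1 → anchor (Sample 1): v = (2.1/11.7)(42 − 57.7) + 20.5 = 17.68
anchor → Version 2 (Sample 2): y = (10.3/2.2)(17.68 − 20.9) + 65.7 = 50.6

50.6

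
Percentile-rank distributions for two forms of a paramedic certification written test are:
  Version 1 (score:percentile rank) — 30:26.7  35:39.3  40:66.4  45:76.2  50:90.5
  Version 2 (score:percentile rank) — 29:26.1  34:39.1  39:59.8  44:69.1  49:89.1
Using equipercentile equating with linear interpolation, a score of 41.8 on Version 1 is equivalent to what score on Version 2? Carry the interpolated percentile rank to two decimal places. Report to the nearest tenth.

44.2

PR of 41.8 on Version 1: 66.4 + (41.8 − 40)/(45 − 40) × (76.2 − 66.4) = 69.93
On Version 2, PR 69.93 falls between score 44 (PR 69.1) and 49 (PR 89.1).
Interpolate: 44 + (69.93 − 69.1)/(89.1 − 69.1) × (49 − 44) = 44.2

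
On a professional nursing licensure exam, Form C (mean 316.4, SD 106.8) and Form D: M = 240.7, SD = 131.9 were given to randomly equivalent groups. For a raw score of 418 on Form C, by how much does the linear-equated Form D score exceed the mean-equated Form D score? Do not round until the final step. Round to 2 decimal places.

23.88

Mean-equated: 418 + (240.7 − 316.4) = 342.30
Linear-equated: (131.9/106.8)(418 − 316.4) + 240.7 = 366.178
Difference = 366.178 − 342.30 = 23.88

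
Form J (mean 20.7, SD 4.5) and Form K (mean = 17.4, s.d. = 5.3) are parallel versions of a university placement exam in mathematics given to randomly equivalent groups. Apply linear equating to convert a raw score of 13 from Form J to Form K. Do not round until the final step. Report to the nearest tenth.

Linear equating: y = (SD_Y/SD_X)(x − M_X) + M_Y
y = (5.3/4.5)(13 − 20.7) + 17.4
y = 1.177778 × -7.7 + 17.4 = -9.0689 + 17.4 = 8.3

8.3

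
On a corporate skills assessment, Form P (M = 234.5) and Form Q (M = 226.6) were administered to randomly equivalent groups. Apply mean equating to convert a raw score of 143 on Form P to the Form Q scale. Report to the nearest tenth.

Mean equating: y = x + (M_Y − M_X) = 143 + (226.6 − 234.5) = 135.1

135.1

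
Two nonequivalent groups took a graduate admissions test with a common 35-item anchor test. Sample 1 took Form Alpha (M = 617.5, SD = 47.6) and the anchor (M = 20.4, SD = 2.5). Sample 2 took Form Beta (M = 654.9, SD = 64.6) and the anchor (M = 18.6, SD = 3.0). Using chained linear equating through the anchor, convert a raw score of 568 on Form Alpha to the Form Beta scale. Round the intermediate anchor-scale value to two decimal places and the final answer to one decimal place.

Form Alpha → anchor (Sample 1): v = (2.5/47.6)(568 − 617.5) + 20.4 = 17.80
anchor → Form Beta (Sample 2): y = (64.6/3.0)(17.80 − 18.6) + 654.9 = 637.7

637.7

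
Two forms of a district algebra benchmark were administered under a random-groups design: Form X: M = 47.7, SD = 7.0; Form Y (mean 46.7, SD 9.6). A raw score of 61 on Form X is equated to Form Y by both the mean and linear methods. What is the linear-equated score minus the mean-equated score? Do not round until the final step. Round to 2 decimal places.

4.94

Mean-equated: 61 + (46.7 − 47.7) = 60.00
Linear-equated: (9.6/7.0)(61 − 47.7) + 46.7 = 64.940
Difference = 64.940 − 60.00 = 4.94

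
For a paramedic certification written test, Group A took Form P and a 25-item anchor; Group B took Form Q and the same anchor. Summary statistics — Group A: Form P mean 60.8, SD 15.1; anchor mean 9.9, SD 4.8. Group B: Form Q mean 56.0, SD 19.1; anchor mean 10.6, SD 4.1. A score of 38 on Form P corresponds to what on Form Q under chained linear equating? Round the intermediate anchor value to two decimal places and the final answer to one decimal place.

19.0

Form P → anchor (Group A): v = (4.8/15.1)(38 − 60.8) + 9.9 = 2.65
anchor → Form Q (Group B): y = (19.1/4.1)(2.65 − 10.6) + 56.0 = 19.0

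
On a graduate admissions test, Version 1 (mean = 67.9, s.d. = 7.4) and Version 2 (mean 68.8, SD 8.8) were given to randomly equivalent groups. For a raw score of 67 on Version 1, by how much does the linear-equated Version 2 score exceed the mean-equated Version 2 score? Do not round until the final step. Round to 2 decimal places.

-0.17

Mean-equated: 67 + (68.8 − 67.9) = 67.90
Linear-equated: (8.8/7.4)(67 − 67.9) + 68.8 = 67.730
Difference = 67.730 − 67.90 = -0.17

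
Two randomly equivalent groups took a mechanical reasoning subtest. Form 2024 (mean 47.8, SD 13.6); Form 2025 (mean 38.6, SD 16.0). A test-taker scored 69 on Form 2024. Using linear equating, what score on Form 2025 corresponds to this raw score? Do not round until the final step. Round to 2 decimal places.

Linear equating: y = (SD_Y/SD_X)(x − M_X) + M_Y
y = (16.0/13.6)(69 − 47.8) + 38.6
y = 1.176471 × 21.2 + 38.6 = 24.9412 + 38.6 = 63.54

63.54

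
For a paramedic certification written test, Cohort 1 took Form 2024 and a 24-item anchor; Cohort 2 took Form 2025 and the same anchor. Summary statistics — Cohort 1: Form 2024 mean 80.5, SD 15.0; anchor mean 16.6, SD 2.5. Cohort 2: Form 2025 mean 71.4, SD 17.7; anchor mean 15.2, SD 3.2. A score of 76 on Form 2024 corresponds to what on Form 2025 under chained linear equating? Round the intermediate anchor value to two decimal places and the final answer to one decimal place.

75.0

Form 2024 → anchor (Cohort 1): v = (2.5/15.0)(76 − 80.5) + 16.6 = 15.85
anchor → Form 2025 (Cohort 2): y = (17.7/3.2)(15.85 − 15.2) + 71.4 = 75.0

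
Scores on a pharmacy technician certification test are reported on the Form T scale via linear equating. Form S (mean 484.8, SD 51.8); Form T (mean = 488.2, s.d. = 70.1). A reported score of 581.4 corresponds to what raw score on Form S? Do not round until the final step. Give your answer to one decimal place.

553.7

Invert y = (SD_Y/SD_X)(x − M_X) + M_Y:
x = (SD_X/SD_Y)(y − M_Y) + M_X = (51.8/70.1)(581.4 − 488.2) + 484.8
x = 0.738944 × 93.200 + 484.8 = 553.7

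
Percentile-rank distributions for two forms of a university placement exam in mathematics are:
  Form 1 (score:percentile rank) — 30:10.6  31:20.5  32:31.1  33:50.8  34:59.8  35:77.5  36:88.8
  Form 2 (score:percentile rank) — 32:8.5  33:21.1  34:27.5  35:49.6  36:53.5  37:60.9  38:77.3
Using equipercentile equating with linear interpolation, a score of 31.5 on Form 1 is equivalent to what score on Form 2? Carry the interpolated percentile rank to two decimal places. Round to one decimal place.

33.7

PR of 31.5 on Form 1: 20.5 + (31.5 − 31)/(32 − 31) × (31.1 − 20.5) = 25.80
On Form 2, PR 25.80 falls between score 33 (PR 21.1) and 34 (PR 27.5).
Interpolate: 33 + (25.80 − 21.1)/(27.5 − 21.1) × (34 − 33) = 33.7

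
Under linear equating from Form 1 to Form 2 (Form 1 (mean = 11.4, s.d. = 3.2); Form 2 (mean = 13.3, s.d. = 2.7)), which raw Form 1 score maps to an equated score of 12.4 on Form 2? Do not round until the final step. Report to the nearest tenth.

10.3

Invert y = (SD_Y/SD_X)(x − M_X) + M_Y:
x = (SD_X/SD_Y)(y − M_Y) + M_X = (3.2/2.7)(12.4 − 13.3) + 11.4
x = 1.185185 × -0.900 + 11.4 = 10.3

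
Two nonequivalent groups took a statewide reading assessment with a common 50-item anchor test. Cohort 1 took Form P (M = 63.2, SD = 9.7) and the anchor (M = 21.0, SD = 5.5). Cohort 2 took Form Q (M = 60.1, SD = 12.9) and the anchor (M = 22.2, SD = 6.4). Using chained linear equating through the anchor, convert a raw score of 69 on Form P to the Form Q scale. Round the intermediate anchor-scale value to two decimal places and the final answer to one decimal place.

Form P → anchor (Cohort 1): v = (5.5/9.7)(69 − 63.2) + 21.0 = 24.29
anchor → Form Q (Cohort 2): y = (12.9/6.4)(24.29 − 22.2) + 60.1 = 64.3

64.3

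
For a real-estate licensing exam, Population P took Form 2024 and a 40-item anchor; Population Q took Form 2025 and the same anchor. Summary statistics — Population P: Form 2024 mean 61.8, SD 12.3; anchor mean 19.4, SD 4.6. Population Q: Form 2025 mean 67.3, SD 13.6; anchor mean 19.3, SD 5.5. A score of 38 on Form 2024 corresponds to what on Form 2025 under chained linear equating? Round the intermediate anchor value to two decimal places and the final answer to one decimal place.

45.5

Form 2024 → anchor (Population P): v = (4.6/12.3)(38 − 61.8) + 19.4 = 10.50
anchor → Form 2025 (Population Q): y = (13.6/5.5)(10.50 − 19.3) + 67.3 = 45.5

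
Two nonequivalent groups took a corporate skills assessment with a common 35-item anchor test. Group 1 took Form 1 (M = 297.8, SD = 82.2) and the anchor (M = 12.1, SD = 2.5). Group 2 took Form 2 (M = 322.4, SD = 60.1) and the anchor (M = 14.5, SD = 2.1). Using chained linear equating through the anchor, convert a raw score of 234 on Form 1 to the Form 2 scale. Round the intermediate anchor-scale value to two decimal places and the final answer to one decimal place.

Form 1 → anchor (Group 1): v = (2.5/82.2)(234 − 297.8) + 12.1 = 10.16
anchor → Form 2 (Group 2): y = (60.1/2.1)(10.16 − 14.5) + 322.4 = 198.2

198.2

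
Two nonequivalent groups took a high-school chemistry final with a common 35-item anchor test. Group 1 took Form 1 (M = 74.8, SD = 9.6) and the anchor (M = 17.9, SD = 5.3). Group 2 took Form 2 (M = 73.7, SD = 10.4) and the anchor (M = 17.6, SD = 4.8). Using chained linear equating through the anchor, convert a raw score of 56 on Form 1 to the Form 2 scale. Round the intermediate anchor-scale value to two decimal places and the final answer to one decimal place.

51.9

Form 1 → anchor (Group 1): v = (5.3/9.6)(56 − 74.8) + 17.9 = 7.52
anchor → Form 2 (Group 2): y = (10.4/4.8)(7.52 − 17.6) + 73.7 = 51.9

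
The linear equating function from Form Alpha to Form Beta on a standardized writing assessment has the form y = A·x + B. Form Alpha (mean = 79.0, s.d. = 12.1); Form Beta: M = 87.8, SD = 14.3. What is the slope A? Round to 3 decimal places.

A = SD_Y / SD_X = 14.3 / 12.1 = 1.182

1.182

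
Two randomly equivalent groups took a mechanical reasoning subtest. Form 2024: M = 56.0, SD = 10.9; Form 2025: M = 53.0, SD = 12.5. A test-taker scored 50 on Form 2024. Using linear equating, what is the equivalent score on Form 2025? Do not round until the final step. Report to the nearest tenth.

46.1

Linear equating: y = (SD_Y/SD_X)(x − M_X) + M_Y
y = (12.5/10.9)(50 − 56.0) + 53.0
y = 1.146789 × -6.0 + 53.0 = -6.8807 + 53.0 = 46.1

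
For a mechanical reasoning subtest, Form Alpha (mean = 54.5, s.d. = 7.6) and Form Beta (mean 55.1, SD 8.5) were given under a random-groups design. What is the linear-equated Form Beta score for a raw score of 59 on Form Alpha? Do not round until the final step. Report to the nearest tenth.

60.1

Linear equating: y = (SD_Y/SD_X)(x − M_X) + M_Y
y = (8.5/7.6)(59 − 54.5) + 55.1
y = 1.118421 × 4.5 + 55.1 = 5.0329 + 55.1 = 60.1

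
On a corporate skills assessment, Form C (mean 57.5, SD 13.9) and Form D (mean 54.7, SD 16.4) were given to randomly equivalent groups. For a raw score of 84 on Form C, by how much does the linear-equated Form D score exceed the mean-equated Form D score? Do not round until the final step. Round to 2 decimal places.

4.77

Mean-equated: 84 + (54.7 − 57.5) = 81.20
Linear-equated: (16.4/13.9)(84 − 57.5) + 54.7 = 85.966
Difference = 85.966 − 81.20 = 4.77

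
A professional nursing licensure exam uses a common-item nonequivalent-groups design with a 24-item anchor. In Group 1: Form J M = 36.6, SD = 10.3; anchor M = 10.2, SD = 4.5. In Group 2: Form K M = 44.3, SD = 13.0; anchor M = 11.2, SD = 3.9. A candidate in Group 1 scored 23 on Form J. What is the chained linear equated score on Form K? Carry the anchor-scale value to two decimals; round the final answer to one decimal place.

Form J → anchor (Group 1): v = (4.5/10.3)(23 − 36.6) + 10.2 = 4.26
anchor → Form K (Group 2): y = (13.0/3.9)(4.26 − 11.2) + 44.3 = 21.2

21.2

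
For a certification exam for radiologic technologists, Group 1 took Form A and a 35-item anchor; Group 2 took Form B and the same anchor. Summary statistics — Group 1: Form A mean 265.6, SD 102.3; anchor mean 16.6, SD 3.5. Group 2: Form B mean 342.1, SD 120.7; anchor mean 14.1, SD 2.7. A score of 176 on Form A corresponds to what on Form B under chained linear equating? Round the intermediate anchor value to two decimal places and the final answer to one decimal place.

Form A → anchor (Group 1): v = (3.5/102.3)(176 − 265.6) + 16.6 = 13.53
anchor → Form B (Group 2): y = (120.7/2.7)(13.53 − 14.1) + 342.1 = 316.6

316.6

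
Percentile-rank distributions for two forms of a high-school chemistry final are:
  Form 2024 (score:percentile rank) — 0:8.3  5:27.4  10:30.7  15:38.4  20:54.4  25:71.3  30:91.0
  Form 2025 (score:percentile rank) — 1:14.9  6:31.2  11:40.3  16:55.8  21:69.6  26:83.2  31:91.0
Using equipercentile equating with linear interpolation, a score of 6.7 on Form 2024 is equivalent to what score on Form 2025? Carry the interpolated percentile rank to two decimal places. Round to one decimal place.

PR of 6.7 on Form 2024: 27.4 + (6.7 − 5)/(10 − 5) × (30.7 − 27.4) = 28.52
On Form 2025, PR 28.52 falls between score 1 (PR 14.9) and 6 (PR 31.2).
Interpolate: 1 + (28.52 − 14.9)/(31.2 − 14.9) × (6 − 1) = 5.2

5.2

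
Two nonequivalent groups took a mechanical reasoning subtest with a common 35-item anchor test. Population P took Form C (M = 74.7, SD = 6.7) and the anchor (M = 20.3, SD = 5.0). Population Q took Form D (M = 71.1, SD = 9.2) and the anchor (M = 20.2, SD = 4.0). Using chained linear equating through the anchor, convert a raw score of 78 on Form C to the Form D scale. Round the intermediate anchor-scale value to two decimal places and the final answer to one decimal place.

Form C → anchor (Population P): v = (5.0/6.7)(78 − 74.7) + 20.3 = 22.76
anchor → Form D (Population Q): y = (9.2/4.0)(22.76 − 20.2) + 71.1 = 77.0

77.0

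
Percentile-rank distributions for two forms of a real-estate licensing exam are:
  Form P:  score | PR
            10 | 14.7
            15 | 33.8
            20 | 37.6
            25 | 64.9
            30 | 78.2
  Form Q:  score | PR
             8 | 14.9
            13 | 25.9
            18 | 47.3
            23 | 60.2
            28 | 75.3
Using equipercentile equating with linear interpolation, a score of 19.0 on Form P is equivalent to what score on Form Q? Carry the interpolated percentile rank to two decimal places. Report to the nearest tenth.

PR of 19.0 on Form P: 33.8 + (19.0 − 15)/(20 − 15) × (37.6 − 33.8) = 36.84
On Form Q, PR 36.84 falls between score 13 (PR 25.9) and 18 (PR 47.3).
Interpolate: 13 + (36.84 − 25.9)/(47.3 − 25.9) × (18 − 13) = 15.6

15.6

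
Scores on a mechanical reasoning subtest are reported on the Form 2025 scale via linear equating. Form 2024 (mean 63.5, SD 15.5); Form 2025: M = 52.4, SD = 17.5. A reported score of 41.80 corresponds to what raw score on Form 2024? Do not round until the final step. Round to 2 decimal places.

Invert y = (SD_Y/SD_X)(x − M_X) + M_Y:
x = (SD_X/SD_Y)(y − M_Y) + M_X = (15.5/17.5)(41.80 − 52.4) + 63.5
x = 0.885714 × -10.600 + 63.5 = 54.11

54.11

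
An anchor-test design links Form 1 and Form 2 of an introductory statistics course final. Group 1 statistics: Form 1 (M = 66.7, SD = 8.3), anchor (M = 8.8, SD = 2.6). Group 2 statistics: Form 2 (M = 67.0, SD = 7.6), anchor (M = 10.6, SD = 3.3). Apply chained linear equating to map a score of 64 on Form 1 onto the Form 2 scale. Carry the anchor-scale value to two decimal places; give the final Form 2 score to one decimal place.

Form 1 → anchor (Group 1): v = (2.6/8.3)(64 − 66.7) + 8.8 = 7.95
anchor → Form 2 (Group 2): y = (7.6/3.3)(7.95 − 10.6) + 67.0 = 60.9

60.9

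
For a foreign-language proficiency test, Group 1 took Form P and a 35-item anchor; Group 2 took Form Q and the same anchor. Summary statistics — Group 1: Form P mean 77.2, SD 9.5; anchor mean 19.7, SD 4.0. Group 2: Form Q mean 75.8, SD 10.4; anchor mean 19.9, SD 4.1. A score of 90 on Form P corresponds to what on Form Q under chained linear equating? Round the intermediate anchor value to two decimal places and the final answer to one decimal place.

Form P → anchor (Group 1): v = (4.0/9.5)(90 − 77.2) + 19.7 = 25.09
anchor → Form Q (Group 2): y = (10.4/4.1)(25.09 − 19.9) + 75.8 = 89.0

89.0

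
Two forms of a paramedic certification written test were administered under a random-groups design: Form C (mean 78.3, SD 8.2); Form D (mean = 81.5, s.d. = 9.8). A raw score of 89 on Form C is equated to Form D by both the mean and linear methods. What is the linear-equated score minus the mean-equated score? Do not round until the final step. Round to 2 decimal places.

Mean-equated: 89 + (81.5 − 78.3) = 92.20
Linear-equated: (9.8/8.2)(89 − 78.3) + 81.5 = 94.288
Difference = 94.288 − 92.20 = 2.09

2.09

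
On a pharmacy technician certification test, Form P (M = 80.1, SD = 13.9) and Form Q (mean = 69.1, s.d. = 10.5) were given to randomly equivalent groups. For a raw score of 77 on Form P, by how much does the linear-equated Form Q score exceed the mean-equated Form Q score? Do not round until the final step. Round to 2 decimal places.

Mean-equated: 77 + (69.1 − 80.1) = 66.00
Linear-equated: (10.5/13.9)(77 − 80.1) + 69.1 = 66.758
Difference = 66.758 − 66.00 = 0.76

0.76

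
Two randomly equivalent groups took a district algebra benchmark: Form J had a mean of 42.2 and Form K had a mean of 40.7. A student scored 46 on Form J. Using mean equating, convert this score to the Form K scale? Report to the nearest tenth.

44.5

Mean equating: y = x + (M_Y − M_X) = 46 + (40.7 − 42.2) = 44.5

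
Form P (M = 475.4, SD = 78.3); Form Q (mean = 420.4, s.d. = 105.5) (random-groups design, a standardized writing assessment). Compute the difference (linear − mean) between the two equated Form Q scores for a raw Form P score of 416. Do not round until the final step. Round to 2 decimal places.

Mean-equated: 416 + (420.4 − 475.4) = 361.00
Linear-equated: (105.5/78.3)(416 − 475.4) + 420.4 = 340.366
Difference = 340.366 − 361.00 = -20.63

-20.63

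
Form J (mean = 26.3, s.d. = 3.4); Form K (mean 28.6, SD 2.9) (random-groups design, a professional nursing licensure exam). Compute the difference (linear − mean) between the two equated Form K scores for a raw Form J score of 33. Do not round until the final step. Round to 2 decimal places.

-0.99

Mean-equated: 33 + (28.6 − 26.3) = 35.30
Linear-equated: (2.9/3.4)(33 − 26.3) + 28.6 = 34.315
Difference = 34.315 − 35.30 = -0.99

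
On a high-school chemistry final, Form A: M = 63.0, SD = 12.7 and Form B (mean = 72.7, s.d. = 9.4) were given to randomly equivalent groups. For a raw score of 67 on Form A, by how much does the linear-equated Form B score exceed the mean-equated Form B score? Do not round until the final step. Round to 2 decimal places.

Mean-equated: 67 + (72.7 − 63.0) = 76.70
Linear-equated: (9.4/12.7)(67 − 63.0) + 72.7 = 75.661
Difference = 75.661 − 76.70 = -1.04

-1.04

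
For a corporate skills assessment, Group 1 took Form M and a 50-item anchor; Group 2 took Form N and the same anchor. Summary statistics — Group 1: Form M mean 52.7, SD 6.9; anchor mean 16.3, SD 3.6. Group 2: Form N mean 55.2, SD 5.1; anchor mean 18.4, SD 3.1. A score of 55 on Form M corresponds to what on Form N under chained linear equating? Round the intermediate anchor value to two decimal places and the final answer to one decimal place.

53.7

Form M → anchor (Group 1): v = (3.6/6.9)(55 − 52.7) + 16.3 = 17.50
anchor → Form N (Group 2): y = (5.1/3.1)(17.50 − 18.4) + 55.2 = 53.7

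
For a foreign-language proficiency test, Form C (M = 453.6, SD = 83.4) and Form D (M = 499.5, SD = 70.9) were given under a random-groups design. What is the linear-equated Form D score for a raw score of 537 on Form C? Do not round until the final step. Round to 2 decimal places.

Linear equating: y = (SD_Y/SD_X)(x − M_X) + M_Y
y = (70.9/83.4)(537 − 453.6) + 499.5
y = 0.850120 × 83.4 + 499.5 = 70.9000 + 499.5 = 570.40

570.40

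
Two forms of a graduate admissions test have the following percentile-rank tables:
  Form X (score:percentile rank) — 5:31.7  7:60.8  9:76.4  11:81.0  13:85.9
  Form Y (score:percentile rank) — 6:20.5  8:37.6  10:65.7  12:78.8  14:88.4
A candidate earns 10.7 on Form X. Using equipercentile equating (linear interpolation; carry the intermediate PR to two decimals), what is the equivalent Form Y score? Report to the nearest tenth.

12.3

PR of 10.7 on Form X: 76.4 + (10.7 − 9)/(11 − 9) × (81.0 − 76.4) = 80.31
On Form Y, PR 80.31 falls between score 12 (PR 78.8) and 14 (PR 88.4).
Interpolate: 12 + (80.31 − 78.8)/(88.4 − 78.8) × (14 − 12) = 12.3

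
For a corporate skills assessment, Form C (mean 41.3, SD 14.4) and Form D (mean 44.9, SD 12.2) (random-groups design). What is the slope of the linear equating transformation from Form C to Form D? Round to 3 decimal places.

0.847

A = SD_Y / SD_X = 12.2 / 14.4 = 0.847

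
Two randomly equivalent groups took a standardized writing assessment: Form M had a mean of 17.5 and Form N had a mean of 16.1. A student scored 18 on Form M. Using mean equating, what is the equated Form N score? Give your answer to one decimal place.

Mean equating: y = x + (M_Y − M_X) = 18 + (16.1 − 17.5) = 16.6

16.6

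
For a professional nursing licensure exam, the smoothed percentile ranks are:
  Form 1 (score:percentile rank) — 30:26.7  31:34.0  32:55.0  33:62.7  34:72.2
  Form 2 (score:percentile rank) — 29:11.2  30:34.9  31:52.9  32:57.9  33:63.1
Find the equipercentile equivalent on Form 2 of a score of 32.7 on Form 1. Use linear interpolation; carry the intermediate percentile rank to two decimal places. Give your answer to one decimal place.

PR of 32.7 on Form 1: 55.0 + (32.7 − 32)/(33 − 32) × (62.7 − 55.0) = 60.39
On Form 2, PR 60.39 falls between score 32 (PR 57.9) and 33 (PR 63.1).
Interpolate: 32 + (60.39 − 57.9)/(63.1 − 57.9) × (33 − 32) = 32.5

32.5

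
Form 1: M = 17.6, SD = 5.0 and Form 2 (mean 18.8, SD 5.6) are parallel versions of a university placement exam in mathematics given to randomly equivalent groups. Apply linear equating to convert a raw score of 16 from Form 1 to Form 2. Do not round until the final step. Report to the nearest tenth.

17.0

Linear equating: y = (SD_Y/SD_X)(x − M_X) + M_Y
y = (5.6/5.0)(16 − 17.6) + 18.8
y = 1.120000 × -1.6 + 18.8 = -1.7920 + 18.8 = 17.0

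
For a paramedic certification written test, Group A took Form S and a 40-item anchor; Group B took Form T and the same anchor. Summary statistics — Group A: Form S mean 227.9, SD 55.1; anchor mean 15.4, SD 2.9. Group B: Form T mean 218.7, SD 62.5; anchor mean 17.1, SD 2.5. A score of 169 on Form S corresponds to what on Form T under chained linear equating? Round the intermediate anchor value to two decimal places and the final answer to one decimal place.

98.7

Form S → anchor (Group A): v = (2.9/55.1)(169 − 227.9) + 15.4 = 12.30
anchor → Form T (Group B): y = (62.5/2.5)(12.30 − 17.1) + 218.7 = 98.7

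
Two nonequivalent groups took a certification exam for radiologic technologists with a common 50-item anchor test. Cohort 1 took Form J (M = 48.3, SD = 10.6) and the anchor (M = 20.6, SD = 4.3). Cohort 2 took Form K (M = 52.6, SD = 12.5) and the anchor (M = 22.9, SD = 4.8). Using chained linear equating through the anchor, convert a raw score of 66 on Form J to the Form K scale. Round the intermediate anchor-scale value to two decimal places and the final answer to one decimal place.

Form J → anchor (Cohort 1): v = (4.3/10.6)(66 − 48.3) + 20.6 = 27.78
anchor → Form K (Cohort 2): y = (12.5/4.8)(27.78 − 22.9) + 52.6 = 65.3

65.3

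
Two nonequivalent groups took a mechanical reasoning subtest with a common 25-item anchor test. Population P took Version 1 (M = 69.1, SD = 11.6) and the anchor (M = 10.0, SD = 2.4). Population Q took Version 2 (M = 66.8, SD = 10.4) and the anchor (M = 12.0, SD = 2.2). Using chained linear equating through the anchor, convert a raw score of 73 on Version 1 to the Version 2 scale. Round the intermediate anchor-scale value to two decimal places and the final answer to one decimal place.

61.2

Version 1 → anchor (Population P): v = (2.4/11.6)(73 − 69.1) + 10.0 = 10.81
anchor → Version 2 (Population Q): y = (10.4/2.2)(10.81 − 12.0) + 66.8 = 61.2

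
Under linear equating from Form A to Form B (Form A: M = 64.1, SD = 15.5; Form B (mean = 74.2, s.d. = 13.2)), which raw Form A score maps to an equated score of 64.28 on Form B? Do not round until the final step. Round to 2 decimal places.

Invert y = (SD_Y/SD_X)(x − M_X) + M_Y:
x = (SD_X/SD_Y)(y − M_Y) + M_X = (15.5/13.2)(64.28 − 74.2) + 64.1
x = 1.174242 × -9.920 + 64.1 = 52.45

52.45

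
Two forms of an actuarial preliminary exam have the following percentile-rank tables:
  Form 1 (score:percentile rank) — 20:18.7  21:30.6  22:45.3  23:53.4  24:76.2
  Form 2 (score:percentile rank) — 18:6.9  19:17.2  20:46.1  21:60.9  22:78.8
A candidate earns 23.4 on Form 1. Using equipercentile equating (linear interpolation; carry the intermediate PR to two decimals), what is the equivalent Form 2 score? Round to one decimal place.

21.1

PR of 23.4 on Form 1: 53.4 + (23.4 − 23)/(24 − 23) × (76.2 − 53.4) = 62.52
On Form 2, PR 62.52 falls between score 21 (PR 60.9) and 22 (PR 78.8).
Interpolate: 21 + (62.52 − 60.9)/(78.8 − 60.9) × (22 − 21) = 21.1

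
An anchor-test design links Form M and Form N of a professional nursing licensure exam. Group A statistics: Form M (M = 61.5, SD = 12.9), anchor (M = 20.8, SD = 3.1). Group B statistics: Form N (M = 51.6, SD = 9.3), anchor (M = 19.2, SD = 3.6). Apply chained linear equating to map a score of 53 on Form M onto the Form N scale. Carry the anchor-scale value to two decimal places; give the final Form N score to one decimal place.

50.5

Form M → anchor (Group A): v = (3.1/12.9)(53 − 61.5) + 20.8 = 18.76
anchor → Form N (Group B): y = (9.3/3.6)(18.76 − 19.2) + 51.6 = 50.5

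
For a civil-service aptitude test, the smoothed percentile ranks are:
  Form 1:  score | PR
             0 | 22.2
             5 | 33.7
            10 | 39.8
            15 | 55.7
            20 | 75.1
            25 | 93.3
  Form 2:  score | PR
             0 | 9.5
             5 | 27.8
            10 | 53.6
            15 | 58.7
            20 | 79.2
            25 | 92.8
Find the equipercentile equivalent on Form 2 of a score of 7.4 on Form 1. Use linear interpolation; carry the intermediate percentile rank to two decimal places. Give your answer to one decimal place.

PR of 7.4 on Form 1: 33.7 + (7.4 − 5)/(10 − 5) × (39.8 − 33.7) = 36.63
On Form 2, PR 36.63 falls between score 5 (PR 27.8) and 10 (PR 53.6).
Interpolate: 5 + (36.63 − 27.8)/(53.6 − 27.8) × (10 − 5) = 6.7

6.7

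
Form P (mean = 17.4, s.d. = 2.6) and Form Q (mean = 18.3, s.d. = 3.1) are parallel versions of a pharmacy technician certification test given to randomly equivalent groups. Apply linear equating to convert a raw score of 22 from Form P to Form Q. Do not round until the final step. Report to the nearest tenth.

23.8

Linear equating: y = (SD_Y/SD_X)(x − M_X) + M_Y
y = (3.1/2.6)(22 − 17.4) + 18.3
y = 1.192308 × 4.6 + 18.3 = 5.4846 + 18.3 = 23.8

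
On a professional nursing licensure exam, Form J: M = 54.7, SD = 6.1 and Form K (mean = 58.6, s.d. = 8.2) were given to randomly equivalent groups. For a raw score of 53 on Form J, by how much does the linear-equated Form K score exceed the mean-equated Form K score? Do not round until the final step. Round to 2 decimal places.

Mean-equated: 53 + (58.6 − 54.7) = 56.90
Linear-equated: (8.2/6.1)(53 − 54.7) + 58.6 = 56.315
Difference = 56.315 − 56.90 = -0.59

-0.59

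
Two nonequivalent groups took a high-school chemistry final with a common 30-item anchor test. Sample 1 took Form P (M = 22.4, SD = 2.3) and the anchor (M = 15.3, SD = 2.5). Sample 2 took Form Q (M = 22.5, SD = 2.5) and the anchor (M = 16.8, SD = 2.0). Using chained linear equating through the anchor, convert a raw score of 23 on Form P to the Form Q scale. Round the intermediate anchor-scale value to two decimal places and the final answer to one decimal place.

Form P → anchor (Sample 1): v = (2.5/2.3)(23 − 22.4) + 15.3 = 15.95
anchor → Form Q (Sample 2): y = (2.5/2.0)(15.95 − 16.8) + 22.5 = 21.4

21.4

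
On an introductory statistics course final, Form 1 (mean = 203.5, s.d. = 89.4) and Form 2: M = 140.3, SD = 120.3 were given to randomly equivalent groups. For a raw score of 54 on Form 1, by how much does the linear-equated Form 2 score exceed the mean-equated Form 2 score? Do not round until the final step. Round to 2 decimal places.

-51.67

Mean-equated: 54 + (140.3 − 203.5) = -9.20
Linear-equated: (120.3/89.4)(54 − 203.5) + 140.3 = -60.873
Difference = -60.873 − -9.20 = -51.67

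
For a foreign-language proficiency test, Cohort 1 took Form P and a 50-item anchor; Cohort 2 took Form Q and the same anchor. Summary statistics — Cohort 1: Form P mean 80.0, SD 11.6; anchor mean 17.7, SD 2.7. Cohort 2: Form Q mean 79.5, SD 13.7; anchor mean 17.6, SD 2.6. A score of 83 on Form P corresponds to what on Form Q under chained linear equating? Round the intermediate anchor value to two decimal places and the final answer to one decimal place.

83.7

Form P → anchor (Cohort 1): v = (2.7/11.6)(83 − 80.0) + 17.7 = 18.40
anchor → Form Q (Cohort 2): y = (13.7/2.6)(18.40 − 17.6) + 79.5 = 83.7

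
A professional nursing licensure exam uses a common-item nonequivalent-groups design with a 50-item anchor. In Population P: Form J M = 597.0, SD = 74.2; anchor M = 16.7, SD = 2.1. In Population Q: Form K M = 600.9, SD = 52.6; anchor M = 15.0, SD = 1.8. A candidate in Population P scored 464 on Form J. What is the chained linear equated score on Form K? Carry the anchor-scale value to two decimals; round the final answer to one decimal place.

Form J → anchor (Population P): v = (2.1/74.2)(464 − 597.0) + 16.7 = 12.94
anchor → Form K (Population Q): y = (52.6/1.8)(12.94 − 15.0) + 600.9 = 540.7

540.7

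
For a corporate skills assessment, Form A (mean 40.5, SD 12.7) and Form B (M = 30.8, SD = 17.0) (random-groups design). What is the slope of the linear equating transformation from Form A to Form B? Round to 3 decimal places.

A = SD_Y / SD_X = 17.0 / 12.7 = 1.339

1.339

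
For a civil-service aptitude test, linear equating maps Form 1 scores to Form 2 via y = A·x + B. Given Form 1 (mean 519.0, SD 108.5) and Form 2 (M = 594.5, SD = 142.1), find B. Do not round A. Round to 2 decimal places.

-85.22

A = SD_Y / SD_X = 142.1 / 108.5 = 1.309677
B = M_Y − A·M_X = 594.5 − 1.309677 × 519.0 = -85.22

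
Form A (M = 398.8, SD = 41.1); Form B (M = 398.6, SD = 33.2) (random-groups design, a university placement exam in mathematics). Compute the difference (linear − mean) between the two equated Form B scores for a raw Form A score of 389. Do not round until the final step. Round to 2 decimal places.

1.88

Mean-equated: 389 + (398.6 − 398.8) = 388.80
Linear-equated: (33.2/41.1)(389 − 398.8) + 398.6 = 390.684
Difference = 390.684 − 388.80 = 1.88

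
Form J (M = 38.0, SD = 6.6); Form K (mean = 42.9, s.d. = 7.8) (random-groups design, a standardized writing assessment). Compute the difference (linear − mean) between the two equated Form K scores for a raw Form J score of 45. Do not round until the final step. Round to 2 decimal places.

Mean-equated: 45 + (42.9 − 38.0) = 49.90
Linear-equated: (7.8/6.6)(45 − 38.0) + 42.9 = 51.173
Difference = 51.173 − 49.90 = 1.27

1.27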